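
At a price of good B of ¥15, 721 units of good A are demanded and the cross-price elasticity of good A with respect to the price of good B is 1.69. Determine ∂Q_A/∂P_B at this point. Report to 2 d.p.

81.23

ε = (∂Q_A/∂P_B)·(P_B/Q_A) ⇒ ∂Q_A/∂P_B = ε·Q_A/P_B = 1.69 × 721/15 ≈ 81.23.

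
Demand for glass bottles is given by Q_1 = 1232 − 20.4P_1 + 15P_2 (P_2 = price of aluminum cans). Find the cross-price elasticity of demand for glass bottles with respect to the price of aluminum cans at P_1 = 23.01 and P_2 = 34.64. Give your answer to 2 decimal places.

0.41

At P_1 = 23.01 and P_2 = 34.64: Q_1 = 1282.196.
∂Q_1/∂P_2 = 15.
ε = (∂Q_1/∂P_2)(P_2/Q_1) = 15 × (34.64/1282.196) ≈ 0.41.
Since ε > 0, glass bottles and aluminum cans are substitutes.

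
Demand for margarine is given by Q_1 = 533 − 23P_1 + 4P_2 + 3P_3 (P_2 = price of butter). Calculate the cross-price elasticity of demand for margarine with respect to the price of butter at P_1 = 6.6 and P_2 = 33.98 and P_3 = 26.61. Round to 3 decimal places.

0.228

At P_1 = 6.6 and P_2 = 33.98 and P_3 = 26.61: Q_1 = 596.95.
∂Q_1/∂P_2 = 4.
ε = (∂Q_1/∂P_2)(P_2/Q_1) = 4 × (33.98/596.95) ≈ 0.228.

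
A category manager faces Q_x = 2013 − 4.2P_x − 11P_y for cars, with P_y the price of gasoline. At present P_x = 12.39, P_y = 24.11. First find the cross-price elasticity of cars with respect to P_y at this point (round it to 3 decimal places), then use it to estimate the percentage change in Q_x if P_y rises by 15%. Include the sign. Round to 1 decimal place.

-2.3%

At P_x = 12.39, P_y = 24.11: Q_x = 1695.752.
∂Q_x/∂P_y = -11.
ε = (∂Q_x/∂P_y)(P_y/Q_x) = -11.0000 × 24.11/1695.752 ≈ -0.156.
%ΔQ_x ≈ ε × %ΔP_y = -0.156 × (15%) = -2.3%.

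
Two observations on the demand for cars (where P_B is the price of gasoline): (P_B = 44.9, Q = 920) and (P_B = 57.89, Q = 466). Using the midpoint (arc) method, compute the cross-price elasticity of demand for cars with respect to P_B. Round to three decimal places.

ΔQ_A = 466 − 920 = -454; ΔP_B = 57.89 − 44.9 = 12.99.
Midpoints: Q̄_A = 693.0, P̄_B = 51.39.
ε = (ΔQ_A/Q̄_A)/(ΔP_B/P̄_B) = (-454/693.0)/(12.99/51.39) ≈ -2.592.
ε < 0: cars and gasoline are complements.

-2.592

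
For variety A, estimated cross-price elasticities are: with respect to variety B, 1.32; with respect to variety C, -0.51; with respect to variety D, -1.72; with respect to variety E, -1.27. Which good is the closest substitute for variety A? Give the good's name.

Substitutes have ε > 0. Among the positive values, 1.32 (variety B) is largest.

variety B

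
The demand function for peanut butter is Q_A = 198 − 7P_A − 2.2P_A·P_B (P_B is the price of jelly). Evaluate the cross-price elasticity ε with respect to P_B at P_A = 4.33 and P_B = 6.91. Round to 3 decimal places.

At P_A = 4.33 and P_B = 6.91: Q_A = 101.865.
∂Q_A/∂P_B = -2.2P_A = -2.2(4.33) = -9.5260.
ε = (∂Q_A/∂P_B)(P_B/Q_A) = -9.5260 × (6.91/101.865) ≈ -0.646.
ε < 0: complements.

-0.646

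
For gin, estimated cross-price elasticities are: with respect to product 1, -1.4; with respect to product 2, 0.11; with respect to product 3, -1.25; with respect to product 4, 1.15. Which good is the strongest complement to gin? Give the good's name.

Complements have ε < 0. The most negative value is -1.4 (product 1).

product 1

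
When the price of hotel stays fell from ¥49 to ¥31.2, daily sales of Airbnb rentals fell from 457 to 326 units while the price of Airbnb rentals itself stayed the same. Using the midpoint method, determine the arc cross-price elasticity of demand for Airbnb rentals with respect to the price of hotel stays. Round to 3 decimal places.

ΔQ_A = 326 − 457 = -131; ΔP_B = 31.2 − 49 = -17.8.
Midpoints: Q̄_A = 391.5, P̄_B = 40.10.
ε = (ΔQ_A/Q̄_A)/(ΔP_B/P̄_B) = (-131/391.5)/(-17.8/40.10) ≈ 0.754.

0.754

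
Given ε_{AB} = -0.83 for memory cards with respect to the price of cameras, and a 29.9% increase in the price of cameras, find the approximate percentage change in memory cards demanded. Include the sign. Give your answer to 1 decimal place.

%ΔQ ≈ ε × %ΔP of cameras = -0.83 × (29.9%) = -24.8%.
Demand for memory cards falls by about 24.8%.

-24.8%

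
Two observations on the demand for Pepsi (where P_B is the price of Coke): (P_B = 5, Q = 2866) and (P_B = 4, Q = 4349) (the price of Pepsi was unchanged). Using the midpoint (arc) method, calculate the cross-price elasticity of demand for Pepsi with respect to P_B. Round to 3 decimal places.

ΔQ_A = 4349 − 2866 = 1483; ΔP_B = 4 − 5 = -1.
Midpoints: Q̄_A = 3607.5, P̄_B = 4.50.
ε = (ΔQ_A/Q̄_A)/(ΔP_B/P̄_B) = (1483/3607.5)/(-1/4.50) ≈ -1.850.

-1.850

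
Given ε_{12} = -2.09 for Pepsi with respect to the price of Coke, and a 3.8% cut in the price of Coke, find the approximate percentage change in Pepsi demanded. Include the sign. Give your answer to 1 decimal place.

7.9%

%ΔQ ≈ ε × %ΔP of Coke = -2.09 × (-3.8%) = 7.9%.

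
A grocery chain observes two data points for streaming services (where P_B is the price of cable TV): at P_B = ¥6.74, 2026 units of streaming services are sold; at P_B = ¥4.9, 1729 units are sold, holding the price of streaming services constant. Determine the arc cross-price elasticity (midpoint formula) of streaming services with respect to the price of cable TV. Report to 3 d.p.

ΔQ_A = 1729 − 2026 = -297; ΔP_B = 4.9 − 6.74 = -1.84.
Midpoints: Q̄_A = 1877.5, P̄_B = 5.82.
ε = (ΔQ_A/Q̄_A)/(ΔP_B/P̄_B) = (-297/1877.5)/(-1.84/5.82) ≈ 0.500.
ε > 0: streaming services and cable TV are substitutes.

0.500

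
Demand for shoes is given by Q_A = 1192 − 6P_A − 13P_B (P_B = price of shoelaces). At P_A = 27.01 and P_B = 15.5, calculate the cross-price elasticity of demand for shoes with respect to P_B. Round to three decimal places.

At P_A = 27.01 and P_B = 15.5: Q_A = 828.44.
∂Q_A/∂P_B = -13.
ε = (∂Q_A/∂P_B)(P_B/Q_A) = -13 × (15.5/828.44) ≈ -0.243.

-0.243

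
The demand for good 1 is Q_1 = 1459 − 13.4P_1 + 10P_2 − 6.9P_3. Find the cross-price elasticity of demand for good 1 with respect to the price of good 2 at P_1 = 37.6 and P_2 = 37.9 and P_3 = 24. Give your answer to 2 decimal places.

At P_1 = 37.6 and P_2 = 37.9 and P_3 = 24: Q_1 = 1168.56.
∂Q_1/∂P_2 = 10.
ε = (∂Q_1/∂P_2)(P_2/Q_1) = 10 × (37.9/1168.56) ≈ 0.32.

0.32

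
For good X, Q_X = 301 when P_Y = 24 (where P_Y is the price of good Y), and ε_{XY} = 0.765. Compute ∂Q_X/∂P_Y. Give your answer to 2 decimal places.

ε = (∂Q_X/∂P_Y)·(P_Y/Q_X) ⇒ ∂Q_X/∂P_Y = ε·Q_X/P_Y = 0.765 × 301/24 ≈ 9.59.

9.59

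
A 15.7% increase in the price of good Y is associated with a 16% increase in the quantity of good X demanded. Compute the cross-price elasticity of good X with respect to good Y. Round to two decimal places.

ε = (%ΔQ of good X) / (%ΔP of good Y) = (16%) / (15.7%) ≈ 1.02.

1.02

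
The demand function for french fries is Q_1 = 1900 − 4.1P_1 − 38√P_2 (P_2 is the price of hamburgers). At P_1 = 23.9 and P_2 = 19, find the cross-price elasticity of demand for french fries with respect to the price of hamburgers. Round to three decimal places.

At P_1 = 23.9 and P_2 = 19: Q_1 = 1636.372.
∂Q_1/∂P_2 = -38/(2√P_2) = -38/(2√19) = -4.3589.
ε = (∂Q_1/∂P_2)(P_2/Q_1) = -4.3589 × (19/1636.372) ≈ -0.051.

-0.051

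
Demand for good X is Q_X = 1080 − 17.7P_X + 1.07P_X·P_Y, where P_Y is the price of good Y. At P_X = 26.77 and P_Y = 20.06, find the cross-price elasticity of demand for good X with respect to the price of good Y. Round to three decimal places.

0.487

At P_X = 26.77 and P_Y = 20.06: Q_X = 1180.768.
∂Q_X/∂P_Y = 1.07P_X = 1.07(26.77) = 28.6439.
ε = (∂Q_X/∂P_Y)(P_Y/Q_X) = 28.6439 × (20.06/1180.768) ≈ 0.487.
ε > 0: substitutes.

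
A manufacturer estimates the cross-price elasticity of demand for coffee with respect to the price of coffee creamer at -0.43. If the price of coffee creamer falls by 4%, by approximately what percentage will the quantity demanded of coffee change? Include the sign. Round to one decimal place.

%ΔQ ≈ ε × %ΔP of coffee creamer = -0.43 × (-4%) = 1.7%.

1.7%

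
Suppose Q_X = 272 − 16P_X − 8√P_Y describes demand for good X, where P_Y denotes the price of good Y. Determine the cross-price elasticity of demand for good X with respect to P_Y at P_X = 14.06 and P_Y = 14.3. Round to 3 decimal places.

At P_X = 14.06 and P_Y = 14.3: Q_X = 16.788.
∂Q_X/∂P_Y = -8/(2√P_Y) = -8/(2√14.3) = -1.0578.
ε = (∂Q_X/∂P_Y)(P_Y/Q_X) = -1.0578 × (14.3/16.788) ≈ -0.901.

-0.901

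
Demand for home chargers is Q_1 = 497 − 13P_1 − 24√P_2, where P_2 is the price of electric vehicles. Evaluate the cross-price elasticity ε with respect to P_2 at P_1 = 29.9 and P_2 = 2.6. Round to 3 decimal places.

-0.278

At P_1 = 29.9 and P_2 = 2.6: Q_1 = 69.601.
∂Q_1/∂P_2 = -24/(2√P_2) = -24/(2√2.6) = -7.4421.
ε = (∂Q_1/∂P_2)(P_2/Q_1) = -7.4421 × (2.6/69.601) ≈ -0.278.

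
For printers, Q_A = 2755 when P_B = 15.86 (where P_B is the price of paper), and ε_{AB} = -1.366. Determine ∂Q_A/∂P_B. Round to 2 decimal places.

ε = (∂Q_A/∂P_B)·(P_B/Q_A) ⇒ ∂Q_A/∂P_B = ε·Q_A/P_B = -1.366 × 2755/15.86 ≈ -237.28.

-237.28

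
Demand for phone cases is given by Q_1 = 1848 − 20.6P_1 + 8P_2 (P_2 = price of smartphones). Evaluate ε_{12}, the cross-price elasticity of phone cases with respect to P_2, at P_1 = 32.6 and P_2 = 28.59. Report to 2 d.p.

0.16

At P_1 = 32.6 and P_2 = 28.59: Q_1 = 1405.16.
∂Q_1/∂P_2 = 8.
ε = (∂Q_1/∂P_2)(P_2/Q_1) = 8 × (28.59/1405.16) ≈ 0.16.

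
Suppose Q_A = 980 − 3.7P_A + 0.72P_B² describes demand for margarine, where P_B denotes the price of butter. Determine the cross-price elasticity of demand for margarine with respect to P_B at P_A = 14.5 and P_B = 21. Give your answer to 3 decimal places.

0.511

At P_A = 14.5 and P_B = 21: Q_A = 1243.87.
∂Q_A/∂P_B = 1.44P_B = 1.44(21) = 30.2400.
ε = (∂Q_A/∂P_B)(P_B/Q_A) = 30.2400 × (21/1243.87) ≈ 0.511.
ε > 0: substitutes.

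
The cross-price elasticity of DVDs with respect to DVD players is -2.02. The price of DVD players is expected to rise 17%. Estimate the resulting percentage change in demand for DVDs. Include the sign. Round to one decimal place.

-34.3%

%ΔQ ≈ ε × %ΔP of DVD players = -2.02 × (17%) = -34.3%.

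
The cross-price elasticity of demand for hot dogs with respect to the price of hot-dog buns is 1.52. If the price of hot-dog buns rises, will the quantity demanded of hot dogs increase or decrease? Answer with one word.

ε > 0 and the price of hot-dog buns rises, so the quantity of hot dogs moves in the same direction: it increases.

increase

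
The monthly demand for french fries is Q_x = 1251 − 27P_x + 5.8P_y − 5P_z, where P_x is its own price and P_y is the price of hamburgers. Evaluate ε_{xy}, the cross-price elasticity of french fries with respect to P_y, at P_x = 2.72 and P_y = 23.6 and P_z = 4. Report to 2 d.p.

At P_x = 2.72 and P_y = 23.6 and P_z = 4: Q_x = 1294.44.
∂Q_x/∂P_y = 5.8.
ε = (∂Q_x/∂P_y)(P_y/Q_x) = 5.8 × (23.6/1294.44) ≈ 0.11.

0.11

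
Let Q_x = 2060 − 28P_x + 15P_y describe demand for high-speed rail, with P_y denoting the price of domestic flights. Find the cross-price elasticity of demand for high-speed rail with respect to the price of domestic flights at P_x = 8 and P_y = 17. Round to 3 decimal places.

0.122

At P_x = 8 and P_y = 17: Q_x = 2091.
∂Q_x/∂P_y = 15.
ε = (∂Q_x/∂P_y)(P_y/Q_x) = 15 × (17/2091) ≈ 0.122.
Since ε > 0, high-speed rail and domestic flights are substitutes.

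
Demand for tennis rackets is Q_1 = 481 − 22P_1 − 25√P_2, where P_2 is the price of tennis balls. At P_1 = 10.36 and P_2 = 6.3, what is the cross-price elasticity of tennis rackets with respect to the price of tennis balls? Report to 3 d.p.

-0.165

At P_1 = 10.36 and P_2 = 6.3: Q_1 = 190.330.
∂Q_1/∂P_2 = -25/(2√P_2) = -25/(2√6.3) = -4.9801.
ε = (∂Q_1/∂P_2)(P_2/Q_1) = -4.9801 × (6.3/190.330) ≈ -0.165.
ε < 0: complements.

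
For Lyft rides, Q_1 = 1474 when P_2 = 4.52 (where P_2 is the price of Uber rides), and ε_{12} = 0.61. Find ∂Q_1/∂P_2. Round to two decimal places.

198.92

ε = (∂Q_1/∂P_2)·(P_2/Q_1) ⇒ ∂Q_1/∂P_2 = ε·Q_1/P_2 = 0.61 × 1474/4.52 ≈ 198.92.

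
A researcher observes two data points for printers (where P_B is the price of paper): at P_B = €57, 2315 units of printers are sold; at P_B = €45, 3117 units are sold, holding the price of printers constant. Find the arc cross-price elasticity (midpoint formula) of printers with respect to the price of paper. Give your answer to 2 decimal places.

ΔQ_A = 3117 − 2315 = 802; ΔP_B = 45 − 57 = -12.
Midpoints: Q̄_A = 2716.0, P̄_B = 51.00.
ε = (ΔQ_A/Q̄_A)/(ΔP_B/P̄_B) = (802/2716.0)/(-12/51.00) ≈ -1.25.

-1.25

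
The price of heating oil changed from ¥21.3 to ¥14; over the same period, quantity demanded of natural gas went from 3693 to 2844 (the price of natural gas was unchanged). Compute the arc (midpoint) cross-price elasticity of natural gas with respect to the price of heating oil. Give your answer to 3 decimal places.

0.628

ΔQ_A = 2844 − 3693 = -849; ΔP_B = 14 − 21.3 = -7.3.
Midpoints: Q̄_A = 3268.5, P̄_B = 17.65.
ε = (ΔQ_A/Q̄_A)/(ΔP_B/P̄_B) = (-849/3268.5)/(-7.3/17.65) ≈ 0.628.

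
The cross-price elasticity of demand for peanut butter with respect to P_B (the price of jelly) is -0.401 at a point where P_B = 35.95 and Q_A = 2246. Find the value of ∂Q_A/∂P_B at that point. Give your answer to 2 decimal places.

-25.05

ε = (∂Q_A/∂P_B)·(P_B/Q_A) ⇒ ∂Q_A/∂P_B = ε·Q_A/P_B = -0.401 × 2246/35.95 ≈ -25.05.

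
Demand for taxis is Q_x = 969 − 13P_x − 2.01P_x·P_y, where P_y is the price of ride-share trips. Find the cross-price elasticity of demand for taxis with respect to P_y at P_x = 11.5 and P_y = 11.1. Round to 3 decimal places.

-0.456

At P_x = 11.5 and P_y = 11.1: Q_x = 562.924.
∂Q_x/∂P_y = -2.01P_x = -2.01(11.5) = -23.1150.
ε = (∂Q_x/∂P_y)(P_y/Q_x) = -23.1150 × (11.1/562.924) ≈ -0.456.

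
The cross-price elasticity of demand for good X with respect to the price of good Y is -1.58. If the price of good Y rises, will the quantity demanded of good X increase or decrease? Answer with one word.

ε < 0 and the price of good Y rises, so the quantity of good X moves in the opposite direction: it decreases.

decrease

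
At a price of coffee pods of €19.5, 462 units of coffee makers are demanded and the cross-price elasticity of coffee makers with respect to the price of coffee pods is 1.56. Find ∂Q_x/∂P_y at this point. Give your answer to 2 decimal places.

36.96

ε = (∂Q_x/∂P_y)·(P_y/Q_x) ⇒ ∂Q_x/∂P_y = ε·Q_x/P_y = 1.56 × 462/19.5 ≈ 36.96.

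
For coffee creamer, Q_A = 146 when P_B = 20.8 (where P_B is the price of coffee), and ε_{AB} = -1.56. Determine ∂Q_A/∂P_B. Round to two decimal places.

ε = (∂Q_A/∂P_B)·(P_B/Q_A) ⇒ ∂Q_A/∂P_B = ε·Q_A/P_B = -1.56 × 146/20.8 ≈ -10.95.

-10.95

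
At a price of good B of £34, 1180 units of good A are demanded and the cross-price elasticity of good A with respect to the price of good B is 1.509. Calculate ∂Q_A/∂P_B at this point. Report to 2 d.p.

ε = (∂Q_A/∂P_B)·(P_B/Q_A) ⇒ ∂Q_A/∂P_B = ε·Q_A/P_B = 1.509 × 1180/34 ≈ 52.37.

52.37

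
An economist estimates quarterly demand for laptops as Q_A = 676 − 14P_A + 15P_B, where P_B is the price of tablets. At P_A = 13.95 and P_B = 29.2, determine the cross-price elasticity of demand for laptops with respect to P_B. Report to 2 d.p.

0.48

At P_A = 13.95 and P_B = 29.2: Q_A = 918.7.
∂Q_A/∂P_B = 15.
ε = (∂Q_A/∂P_B)(P_B/Q_A) = 15 × (29.2/918.7) ≈ 0.48.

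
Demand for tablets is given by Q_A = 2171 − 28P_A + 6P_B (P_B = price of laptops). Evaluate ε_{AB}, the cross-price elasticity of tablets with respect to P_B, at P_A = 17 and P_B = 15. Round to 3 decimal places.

0.050

At P_A = 17 and P_B = 15: Q_A = 1785.
∂Q_A/∂P_B = 6.
ε = (∂Q_A/∂P_B)(P_B/Q_A) = 6 × (15/1785) ≈ 0.050.
Since ε > 0, tablets and laptops are substitutes.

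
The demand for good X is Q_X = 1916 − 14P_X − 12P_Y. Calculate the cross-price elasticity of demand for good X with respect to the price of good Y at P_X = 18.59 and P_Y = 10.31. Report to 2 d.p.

-0.08

At P_X = 18.59 and P_Y = 10.31: Q_X = 1532.02.
∂Q_X/∂P_Y = -12.
ε = (∂Q_X/∂P_Y)(P_Y/Q_X) = -12 × (10.31/1532.02) ≈ -0.08.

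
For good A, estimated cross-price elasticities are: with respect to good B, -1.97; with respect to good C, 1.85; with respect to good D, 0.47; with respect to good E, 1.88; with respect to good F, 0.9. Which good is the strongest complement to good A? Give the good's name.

Complements have ε < 0. The most negative value is -1.97 (good B).

good B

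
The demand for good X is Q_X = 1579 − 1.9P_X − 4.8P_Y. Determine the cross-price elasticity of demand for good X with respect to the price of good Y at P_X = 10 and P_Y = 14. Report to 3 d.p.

-0.045

At P_X = 10 and P_Y = 14: Q_X = 1492.8.
∂Q_X/∂P_Y = -4.8.
ε = (∂Q_X/∂P_Y)(P_Y/Q_X) = -4.8 × (14/1492.8) ≈ -0.045.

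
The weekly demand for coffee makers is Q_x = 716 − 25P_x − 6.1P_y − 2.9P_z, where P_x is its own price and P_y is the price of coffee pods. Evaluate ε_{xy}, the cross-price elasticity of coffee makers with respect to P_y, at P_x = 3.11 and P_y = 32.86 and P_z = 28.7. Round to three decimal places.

At P_x = 3.11 and P_y = 32.86 and P_z = 28.7: Q_x = 354.574.
∂Q_x/∂P_y = -6.1.
ε = (∂Q_x/∂P_y)(P_y/Q_x) = -6.1 × (32.86/354.574) ≈ -0.565.

-0.565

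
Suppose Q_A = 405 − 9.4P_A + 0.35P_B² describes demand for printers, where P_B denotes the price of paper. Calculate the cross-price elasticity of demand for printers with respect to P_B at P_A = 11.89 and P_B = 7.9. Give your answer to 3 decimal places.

0.139

At P_A = 11.89 and P_B = 7.9: Q_A = 315.077.
∂Q_A/∂P_B = 0.7P_B = 0.7(7.9) = 5.5300.
ε = (∂Q_A/∂P_B)(P_B/Q_A) = 5.5300 × (7.9/315.077) ≈ 0.139.
ε > 0: substitutes.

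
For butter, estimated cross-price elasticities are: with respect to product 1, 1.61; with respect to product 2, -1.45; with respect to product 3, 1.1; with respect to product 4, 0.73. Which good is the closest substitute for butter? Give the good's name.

product 1

Substitutes have ε > 0. Among the positive values, 1.61 (product 1) is largest.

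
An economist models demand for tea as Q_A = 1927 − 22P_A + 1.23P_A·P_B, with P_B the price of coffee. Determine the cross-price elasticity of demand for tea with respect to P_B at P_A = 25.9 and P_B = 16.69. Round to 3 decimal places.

0.281

At P_A = 25.9 and P_B = 16.69: Q_A = 1888.893.
∂Q_A/∂P_B = 1.23P_A = 1.23(25.9) = 31.8570.
ε = (∂Q_A/∂P_B)(P_B/Q_A) = 31.8570 × (16.69/1888.893) ≈ 0.281.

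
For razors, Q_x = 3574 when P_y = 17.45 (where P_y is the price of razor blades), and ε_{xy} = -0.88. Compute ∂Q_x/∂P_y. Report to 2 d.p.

ε = (∂Q_x/∂P_y)·(P_y/Q_x) ⇒ ∂Q_x/∂P_y = ε·Q_x/P_y = -0.88 × 3574/17.45 ≈ -180.24.

-180.24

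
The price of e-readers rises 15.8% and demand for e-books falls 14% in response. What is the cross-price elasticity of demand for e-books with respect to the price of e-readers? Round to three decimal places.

-0.886

ε = (%ΔQ of e-books) / (%ΔP of e-readers) = (-14%) / (15.8%) ≈ -0.886.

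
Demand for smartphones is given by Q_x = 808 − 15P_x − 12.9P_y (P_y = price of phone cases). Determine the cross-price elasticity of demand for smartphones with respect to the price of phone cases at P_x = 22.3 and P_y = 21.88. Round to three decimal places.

-1.476

At P_x = 22.3 and P_y = 21.88: Q_x = 191.248.
∂Q_x/∂P_y = -12.9.
ε = (∂Q_x/∂P_y)(P_y/Q_x) = -12.9 × (21.88/191.248) ≈ -1.476.
Since ε < 0, smartphones and phone cases are complements.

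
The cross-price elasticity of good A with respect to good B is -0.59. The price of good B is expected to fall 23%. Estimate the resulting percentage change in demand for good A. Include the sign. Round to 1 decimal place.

%ΔQ ≈ ε × %ΔP of good B = -0.59 × (-23%) = 13.6%.
Demand for good A rises by about 13.6%.

13.6%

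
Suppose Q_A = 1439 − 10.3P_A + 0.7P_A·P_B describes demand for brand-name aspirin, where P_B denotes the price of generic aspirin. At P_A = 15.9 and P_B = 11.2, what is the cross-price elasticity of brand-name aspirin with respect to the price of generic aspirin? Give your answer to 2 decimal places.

At P_A = 15.9 and P_B = 11.2: Q_A = 1399.886.
∂Q_A/∂P_B = 0.7P_A = 0.7(15.9) = 11.1300.
ε = (∂Q_A/∂P_B)(P_B/Q_A) = 11.1300 × (11.2/1399.886) ≈ 0.09.
ε > 0: substitutes.

0.09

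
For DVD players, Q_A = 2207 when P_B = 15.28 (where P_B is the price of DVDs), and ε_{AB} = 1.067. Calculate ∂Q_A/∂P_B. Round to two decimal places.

ε = (∂Q_A/∂P_B)·(P_B/Q_A) ⇒ ∂Q_A/∂P_B = ε·Q_A/P_B = 1.067 × 2207/15.28 ≈ 154.11.

154.11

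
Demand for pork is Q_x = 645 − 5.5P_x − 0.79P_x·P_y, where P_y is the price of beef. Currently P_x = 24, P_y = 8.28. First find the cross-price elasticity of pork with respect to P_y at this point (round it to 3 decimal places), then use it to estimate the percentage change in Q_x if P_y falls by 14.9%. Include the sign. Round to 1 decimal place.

6.6%

At P_x = 24, P_y = 8.28: Q_x = 356.011.
∂Q_x/∂P_y = -0.79P_x = -18.9600.
ε = (∂Q_x/∂P_y)(P_y/Q_x) = -18.9600 × 8.28/356.011 ≈ -0.441.
%ΔQ_x ≈ ε × %ΔP_y = -0.441 × (-14.9%) = 6.6%.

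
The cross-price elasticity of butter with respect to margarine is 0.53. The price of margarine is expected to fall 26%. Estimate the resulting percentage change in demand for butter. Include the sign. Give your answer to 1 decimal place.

-13.8%

%ΔQ ≈ ε × %ΔP of margarine = 0.53 × (-26%) = -13.8%.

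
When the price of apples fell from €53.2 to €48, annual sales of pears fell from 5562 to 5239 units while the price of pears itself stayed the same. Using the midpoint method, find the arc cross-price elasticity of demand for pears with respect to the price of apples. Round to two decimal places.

0.58

ΔQ_A = 5239 − 5562 = -323; ΔP_B = 48 − 53.2 = -5.2.
Midpoints: Q̄_A = 5400.5, P̄_B = 50.60.
ε = (ΔQ_A/Q̄_A)/(ΔP_B/P̄_B) = (-323/5400.5)/(-5.2/50.60) ≈ 0.58.
ε > 0: pears and apples are substitutes.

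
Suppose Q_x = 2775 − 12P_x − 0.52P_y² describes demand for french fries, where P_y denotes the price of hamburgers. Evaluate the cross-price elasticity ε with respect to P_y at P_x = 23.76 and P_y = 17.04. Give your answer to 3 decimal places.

-0.129

At P_x = 23.76 and P_y = 17.04: Q_x = 2338.892.
∂Q_x/∂P_y = -1.04P_y = -1.04(17.04) = -17.7216.
ε = (∂Q_x/∂P_y)(P_y/Q_x) = -17.7216 × (17.04/2338.892) ≈ -0.129.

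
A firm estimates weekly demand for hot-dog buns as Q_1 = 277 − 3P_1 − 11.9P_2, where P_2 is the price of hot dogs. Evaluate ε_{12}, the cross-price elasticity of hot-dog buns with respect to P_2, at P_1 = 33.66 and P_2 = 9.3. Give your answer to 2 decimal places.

-1.69

At P_1 = 33.66 and P_2 = 9.3: Q_1 = 65.35.
∂Q_1/∂P_2 = -11.9.
ε = (∂Q_1/∂P_2)(P_2/Q_1) = -11.9 × (9.3/65.35) ≈ -1.69.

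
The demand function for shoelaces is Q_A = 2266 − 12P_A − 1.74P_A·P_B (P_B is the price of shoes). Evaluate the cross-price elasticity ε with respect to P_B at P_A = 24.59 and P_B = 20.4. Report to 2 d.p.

At P_A = 24.59 and P_B = 20.4: Q_A = 1098.073.
∂Q_A/∂P_B = -1.74P_A = -1.74(24.59) = -42.7866.
ε = (∂Q_A/∂P_B)(P_B/Q_A) = -42.7866 × (20.4/1098.073) ≈ -0.79.

-0.79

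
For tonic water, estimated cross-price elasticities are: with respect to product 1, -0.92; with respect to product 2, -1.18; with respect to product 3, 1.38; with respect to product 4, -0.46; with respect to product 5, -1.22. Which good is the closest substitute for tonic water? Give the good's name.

product 3

Substitutes have ε > 0. Among the positive values, 1.38 (product 3) is largest.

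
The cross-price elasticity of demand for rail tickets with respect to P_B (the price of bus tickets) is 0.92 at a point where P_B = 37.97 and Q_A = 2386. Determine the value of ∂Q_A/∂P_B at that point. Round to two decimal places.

57.81

ε = (∂Q_A/∂P_B)·(P_B/Q_A) ⇒ ∂Q_A/∂P_B = ε·Q_A/P_B = 0.92 × 2386/37.97 ≈ 57.81.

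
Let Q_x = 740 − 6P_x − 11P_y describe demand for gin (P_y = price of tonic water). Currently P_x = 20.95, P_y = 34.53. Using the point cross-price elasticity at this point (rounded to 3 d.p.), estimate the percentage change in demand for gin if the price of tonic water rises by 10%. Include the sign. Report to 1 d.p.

At P_x = 20.95, P_y = 34.53: Q_x = 234.47.
∂Q_x/∂P_y = -11.
ε = (∂Q_x/∂P_y)(P_y/Q_x) = -11.0000 × 34.53/234.47 ≈ -1.620.
%ΔQ_x ≈ ε × %ΔP_y = -1.620 × (10%) = -16.2%.

-16.2%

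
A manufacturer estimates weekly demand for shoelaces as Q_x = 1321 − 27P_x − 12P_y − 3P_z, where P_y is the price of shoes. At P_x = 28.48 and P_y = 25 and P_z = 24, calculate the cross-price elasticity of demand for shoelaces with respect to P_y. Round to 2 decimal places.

At P_x = 28.48 and P_y = 25 and P_z = 24: Q_x = 180.04.
∂Q_x/∂P_y = -12.
ε = (∂Q_x/∂P_y)(P_y/Q_x) = -12 × (25/180.04) ≈ -1.67.

-1.67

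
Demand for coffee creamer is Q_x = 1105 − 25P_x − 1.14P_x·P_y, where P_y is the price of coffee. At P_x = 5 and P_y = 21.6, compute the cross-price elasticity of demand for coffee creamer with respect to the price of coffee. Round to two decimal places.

At P_x = 5 and P_y = 21.6: Q_x = 856.88.
∂Q_x/∂P_y = -1.14P_x = -1.14(5) = -5.7000.
ε = (∂Q_x/∂P_y)(P_y/Q_x) = -5.7000 × (21.6/856.88) ≈ -0.14.
ε < 0: complements.

-0.14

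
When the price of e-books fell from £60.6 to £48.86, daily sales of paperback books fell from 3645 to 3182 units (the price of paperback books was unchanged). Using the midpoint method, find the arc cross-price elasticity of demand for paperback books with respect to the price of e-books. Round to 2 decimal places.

ΔQ_A = 3182 − 3645 = -463; ΔP_B = 48.86 − 60.6 = -11.74.
Midpoints: Q̄_A = 3413.5, P̄_B = 54.73.
ε = (ΔQ_A/Q̄_A)/(ΔP_B/P̄_B) = (-463/3413.5)/(-11.74/54.73) ≈ 0.63.

0.63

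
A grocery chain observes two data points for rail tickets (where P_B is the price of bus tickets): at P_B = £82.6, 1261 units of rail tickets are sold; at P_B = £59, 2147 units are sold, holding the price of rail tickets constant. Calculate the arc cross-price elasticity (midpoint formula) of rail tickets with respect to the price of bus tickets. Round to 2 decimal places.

ΔQ_A = 2147 − 1261 = 886; ΔP_B = 59 − 82.6 = -23.6.
Midpoints: Q̄_A = 1704.0, P̄_B = 70.80.
ε = (ΔQ_A/Q̄_A)/(ΔP_B/P̄_B) = (886/1704.0)/(-23.6/70.80) ≈ -1.56.
ε < 0: rail tickets and bus tickets are complements.

-1.56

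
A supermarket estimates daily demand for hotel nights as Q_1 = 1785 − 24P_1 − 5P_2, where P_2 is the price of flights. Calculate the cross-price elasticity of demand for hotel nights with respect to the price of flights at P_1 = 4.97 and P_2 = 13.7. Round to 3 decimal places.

-0.043

At P_1 = 4.97 and P_2 = 13.7: Q_1 = 1597.22.
∂Q_1/∂P_2 = -5.
ε = (∂Q_1/∂P_2)(P_2/Q_1) = -5 × (13.7/1597.22) ≈ -0.043.
Since ε < 0, hotel nights and flights are complements.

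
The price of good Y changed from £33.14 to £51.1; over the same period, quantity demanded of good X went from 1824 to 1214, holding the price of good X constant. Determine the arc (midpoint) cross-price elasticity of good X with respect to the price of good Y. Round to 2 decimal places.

ΔQ_X = 1214 − 1824 = -610; ΔP_Y = 51.1 − 33.14 = 17.96.
Midpoints: Q̄_X = 1519.0, P̄_Y = 42.12.
ε = (ΔQ_X/Q̄_X)/(ΔP_Y/P̄_Y) = (-610/1519.0)/(17.96/42.12) ≈ -0.94.

-0.94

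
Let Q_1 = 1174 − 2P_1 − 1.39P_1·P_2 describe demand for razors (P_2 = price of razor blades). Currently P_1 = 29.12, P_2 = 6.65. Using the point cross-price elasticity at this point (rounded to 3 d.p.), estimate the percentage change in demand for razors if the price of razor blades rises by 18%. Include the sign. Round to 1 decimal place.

At P_1 = 29.12, P_2 = 6.65: Q_1 = 846.589.
∂Q_1/∂P_2 = -1.39P_1 = -40.4768.
ε = (∂Q_1/∂P_2)(P_2/Q_1) = -40.4768 × 6.65/846.589 ≈ -0.318.
%ΔQ_1 ≈ ε × %ΔP_2 = -0.318 × (18%) = -5.7%.

-5.7%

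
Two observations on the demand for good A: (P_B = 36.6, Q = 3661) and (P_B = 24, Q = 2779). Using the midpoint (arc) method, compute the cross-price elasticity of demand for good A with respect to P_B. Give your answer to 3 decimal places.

ΔQ_A = 2779 − 3661 = -882; ΔP_B = 24 − 36.6 = -12.6.
Midpoints: Q̄_A = 3220.0, P̄_B = 30.30.
ε = (ΔQ_A/Q̄_A)/(ΔP_B/P̄_B) = (-882/3220.0)/(-12.6/30.30) ≈ 0.659.
ε > 0: good A and good B are substitutes.

0.659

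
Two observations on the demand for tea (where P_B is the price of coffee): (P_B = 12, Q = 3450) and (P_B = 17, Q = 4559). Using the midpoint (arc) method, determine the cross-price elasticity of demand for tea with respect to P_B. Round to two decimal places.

0.80

ΔQ_A = 4559 − 3450 = 1109; ΔP_B = 17 − 12 = 5.
Midpoints: Q̄_A = 4004.5, P̄_B = 14.50.
ε = (ΔQ_A/Q̄_A)/(ΔP_B/P̄_B) = (1109/4004.5)/(5/14.50) ≈ 0.80.
ε > 0: tea and coffee are substitutes.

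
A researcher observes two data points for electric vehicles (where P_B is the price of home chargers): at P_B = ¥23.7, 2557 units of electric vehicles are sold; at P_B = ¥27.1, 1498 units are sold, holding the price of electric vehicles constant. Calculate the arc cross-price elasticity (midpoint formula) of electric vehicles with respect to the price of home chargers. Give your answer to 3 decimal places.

-3.902

ΔQ_A = 1498 − 2557 = -1059; ΔP_B = 27.1 − 23.7 = 3.4.
Midpoints: Q̄_A = 2027.5, P̄_B = 25.40.
ε = (ΔQ_A/Q̄_A)/(ΔP_B/P̄_B) = (-1059/2027.5)/(3.4/25.40) ≈ -3.902.
ε < 0: electric vehicles and home chargers are complements.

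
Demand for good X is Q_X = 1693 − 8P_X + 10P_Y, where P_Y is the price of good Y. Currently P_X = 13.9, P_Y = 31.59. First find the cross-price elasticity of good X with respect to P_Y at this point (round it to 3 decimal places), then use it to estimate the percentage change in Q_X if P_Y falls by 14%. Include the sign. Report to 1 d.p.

At P_X = 13.9, P_Y = 31.59: Q_X = 1897.7.
∂Q_X/∂P_Y = 10.
ε = (∂Q_X/∂P_Y)(P_Y/Q_X) = 10.0000 × 31.59/1897.7 ≈ 0.166.
%ΔQ_X ≈ ε × %ΔP_Y = 0.166 × (-14%) = -2.3%.

-2.3%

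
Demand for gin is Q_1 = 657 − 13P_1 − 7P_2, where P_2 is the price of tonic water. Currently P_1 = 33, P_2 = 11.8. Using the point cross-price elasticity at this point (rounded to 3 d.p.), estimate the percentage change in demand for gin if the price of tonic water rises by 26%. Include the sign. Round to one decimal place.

At P_1 = 33, P_2 = 11.8: Q_1 = 145.4.
∂Q_1/∂P_2 = -7.
ε = (∂Q_1/∂P_2)(P_2/Q_1) = -7.0000 × 11.8/145.4 ≈ -0.568.
%ΔQ_1 ≈ ε × %ΔP_2 = -0.568 × (26%) = -14.8%.

-14.8%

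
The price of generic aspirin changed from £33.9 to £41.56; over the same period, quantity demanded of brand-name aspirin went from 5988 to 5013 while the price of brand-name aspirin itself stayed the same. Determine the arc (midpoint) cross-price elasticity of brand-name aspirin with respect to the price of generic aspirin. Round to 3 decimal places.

ΔQ_A = 5013 − 5988 = -975; ΔP_B = 41.56 − 33.9 = 7.66.
Midpoints: Q̄_A = 5500.5, P̄_B = 37.73.
ε = (ΔQ_A/Q̄_A)/(ΔP_B/P̄_B) = (-975/5500.5)/(7.66/37.73) ≈ -0.873.
ε < 0: brand-name aspirin and generic aspirin are complements.

-0.873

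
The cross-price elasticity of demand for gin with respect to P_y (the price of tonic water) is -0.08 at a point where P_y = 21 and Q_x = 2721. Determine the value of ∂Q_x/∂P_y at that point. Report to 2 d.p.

-10.37

ε = (∂Q_x/∂P_y)·(P_y/Q_x) ⇒ ∂Q_x/∂P_y = ε·Q_x/P_y = -0.08 × 2721/21 ≈ -10.37.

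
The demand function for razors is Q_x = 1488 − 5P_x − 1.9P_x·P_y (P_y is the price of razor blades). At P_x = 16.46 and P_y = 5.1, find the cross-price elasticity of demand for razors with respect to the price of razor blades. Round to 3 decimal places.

At P_x = 16.46 and P_y = 5.1: Q_x = 1246.203.
∂Q_x/∂P_y = -1.9P_x = -1.9(16.46) = -31.2740.
ε = (∂Q_x/∂P_y)(P_y/Q_x) = -31.2740 × (5.1/1246.203) ≈ -0.128.

-0.128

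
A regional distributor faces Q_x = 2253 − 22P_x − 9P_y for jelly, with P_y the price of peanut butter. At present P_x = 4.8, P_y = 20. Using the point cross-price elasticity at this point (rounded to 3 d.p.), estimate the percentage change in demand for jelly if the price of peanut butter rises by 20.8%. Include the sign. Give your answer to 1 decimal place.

-1.9%

At P_x = 4.8, P_y = 20: Q_x = 1967.4.
∂Q_x/∂P_y = -9.
ε = (∂Q_x/∂P_y)(P_y/Q_x) = -9.0000 × 20/1967.4 ≈ -0.091.
%ΔQ_x ≈ ε × %ΔP_y = -0.091 × (20.8%) = -1.9%.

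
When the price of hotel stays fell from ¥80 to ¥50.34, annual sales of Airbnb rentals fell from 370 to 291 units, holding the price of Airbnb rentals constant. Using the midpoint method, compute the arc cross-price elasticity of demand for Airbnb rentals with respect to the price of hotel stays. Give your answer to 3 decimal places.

ΔQ_A = 291 − 370 = -79; ΔP_B = 50.34 − 80 = -29.66.
Midpoints: Q̄_A = 330.5, P̄_B = 65.17.
ε = (ΔQ_A/Q̄_A)/(ΔP_B/P̄_B) = (-79/330.5)/(-29.66/65.17) ≈ 0.525.
ε > 0: Airbnb rentals and hotel stays are substitutes.

0.525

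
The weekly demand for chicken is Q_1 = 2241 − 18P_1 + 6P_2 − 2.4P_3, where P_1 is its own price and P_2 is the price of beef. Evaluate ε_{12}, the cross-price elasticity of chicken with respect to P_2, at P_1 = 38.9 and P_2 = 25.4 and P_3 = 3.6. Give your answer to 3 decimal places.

At P_1 = 38.9 and P_2 = 25.4 and P_3 = 3.6: Q_1 = 1684.56.
∂Q_1/∂P_2 = 6.
ε = (∂Q_1/∂P_2)(P_2/Q_1) = 6 × (25.4/1684.56) ≈ 0.090.
Since ε > 0, chicken and beef are substitutes.

0.090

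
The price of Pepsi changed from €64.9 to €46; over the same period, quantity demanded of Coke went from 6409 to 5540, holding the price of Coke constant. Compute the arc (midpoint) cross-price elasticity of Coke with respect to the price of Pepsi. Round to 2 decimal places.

ΔQ_A = 5540 − 6409 = -869; ΔP_B = 46 − 64.9 = -18.9.
Midpoints: Q̄_A = 5974.5, P̄_B = 55.45.
ε = (ΔQ_A/Q̄_A)/(ΔP_B/P̄_B) = (-869/5974.5)/(-18.9/55.45) ≈ 0.43.
ε > 0: Coke and Pepsi are substitutes.

0.43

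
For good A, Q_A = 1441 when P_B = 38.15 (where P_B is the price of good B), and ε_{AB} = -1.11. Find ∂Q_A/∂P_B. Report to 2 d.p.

-41.93

ε = (∂Q_A/∂P_B)·(P_B/Q_A) ⇒ ∂Q_A/∂P_B = ε·Q_A/P_B = -1.11 × 1441/38.15 ≈ -41.93.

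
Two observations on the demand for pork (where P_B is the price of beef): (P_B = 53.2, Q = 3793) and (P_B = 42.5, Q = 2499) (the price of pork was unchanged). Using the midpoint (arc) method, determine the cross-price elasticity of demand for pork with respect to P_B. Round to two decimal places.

1.84

ΔQ_A = 2499 − 3793 = -1294; ΔP_B = 42.5 − 53.2 = -10.7.
Midpoints: Q̄_A = 3146.0, P̄_B = 47.85.
ε = (ΔQ_A/Q̄_A)/(ΔP_B/P̄_B) = (-1294/3146.0)/(-10.7/47.85) ≈ 1.84.
ε > 0: pork and beef are substitutes.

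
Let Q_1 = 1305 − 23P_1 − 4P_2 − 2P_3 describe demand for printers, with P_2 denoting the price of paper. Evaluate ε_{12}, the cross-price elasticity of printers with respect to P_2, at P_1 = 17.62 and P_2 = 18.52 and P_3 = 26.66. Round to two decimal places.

At P_1 = 17.62 and P_2 = 18.52 and P_3 = 26.66: Q_1 = 772.34.
∂Q_1/∂P_2 = -4.
ε = (∂Q_1/∂P_2)(P_2/Q_1) = -4 × (18.52/772.34) ≈ -0.10.
Since ε < 0, printers and paper are complements.

-0.10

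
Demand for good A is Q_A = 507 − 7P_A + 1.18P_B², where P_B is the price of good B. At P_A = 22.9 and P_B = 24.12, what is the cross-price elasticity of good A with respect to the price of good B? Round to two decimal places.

1.33

At P_A = 22.9 and P_B = 24.12: Q_A = 1033.194.
∂Q_A/∂P_B = 2.36P_B = 2.36(24.12) = 56.9232.
ε = (∂Q_A/∂P_B)(P_B/Q_A) = 56.9232 × (24.12/1033.194) ≈ 1.33.
ε > 0: substitutes.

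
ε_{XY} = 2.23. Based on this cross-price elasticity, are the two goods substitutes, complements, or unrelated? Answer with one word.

substitutes

ε = 2.23 > 0, so a higher price of good Y raises demand for good X: substitutes.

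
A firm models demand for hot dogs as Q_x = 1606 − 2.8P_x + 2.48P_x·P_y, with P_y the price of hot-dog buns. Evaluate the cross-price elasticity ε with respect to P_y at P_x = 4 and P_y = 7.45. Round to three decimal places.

0.044

At P_x = 4 and P_y = 7.45: Q_x = 1668.704.
∂Q_x/∂P_y = 2.48P_x = 2.48(4) = 9.9200.
ε = (∂Q_x/∂P_y)(P_y/Q_x) = 9.9200 × (7.45/1668.704) ≈ 0.044.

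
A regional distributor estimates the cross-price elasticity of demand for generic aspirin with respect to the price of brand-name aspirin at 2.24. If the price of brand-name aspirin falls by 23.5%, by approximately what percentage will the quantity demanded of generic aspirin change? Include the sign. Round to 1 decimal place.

%ΔQ ≈ ε × %ΔP of brand-name aspirin = 2.24 × (-23.5%) = -52.6%.
Demand for generic aspirin falls by about 52.6%.

-52.6%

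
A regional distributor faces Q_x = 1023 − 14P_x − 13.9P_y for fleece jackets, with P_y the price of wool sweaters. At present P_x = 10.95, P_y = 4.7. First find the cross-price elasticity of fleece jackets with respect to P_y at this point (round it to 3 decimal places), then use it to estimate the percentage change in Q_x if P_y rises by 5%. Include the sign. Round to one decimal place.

At P_x = 10.95, P_y = 4.7: Q_x = 804.37.
∂Q_x/∂P_y = -13.9.
ε = (∂Q_x/∂P_y)(P_y/Q_x) = -13.9000 × 4.7/804.37 ≈ -0.081.
%ΔQ_x ≈ ε × %ΔP_y = -0.081 × (5%) = -0.4%.

-0.4%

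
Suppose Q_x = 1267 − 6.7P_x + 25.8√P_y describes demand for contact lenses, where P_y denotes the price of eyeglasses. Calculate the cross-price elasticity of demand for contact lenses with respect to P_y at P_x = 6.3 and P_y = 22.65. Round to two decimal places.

0.05

At P_x = 6.3 and P_y = 22.65: Q_x = 1347.577.
∂Q_x/∂P_y = 25.8/(2√P_y) = 25.8/(2√22.65) = 2.7105.
ε = (∂Q_x/∂P_y)(P_y/Q_x) = 2.7105 × (22.65/1347.577) ≈ 0.05.
ε > 0: substitutes.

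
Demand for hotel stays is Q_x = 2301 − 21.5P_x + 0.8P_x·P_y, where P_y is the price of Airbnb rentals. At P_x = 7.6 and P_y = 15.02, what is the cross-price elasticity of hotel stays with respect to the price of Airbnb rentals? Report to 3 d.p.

0.041

At P_x = 7.6 and P_y = 15.02: Q_x = 2228.922.
∂Q_x/∂P_y = 0.8P_x = 0.8(7.6) = 6.0800.
ε = (∂Q_x/∂P_y)(P_y/Q_x) = 6.0800 × (15.02/2228.922) ≈ 0.041.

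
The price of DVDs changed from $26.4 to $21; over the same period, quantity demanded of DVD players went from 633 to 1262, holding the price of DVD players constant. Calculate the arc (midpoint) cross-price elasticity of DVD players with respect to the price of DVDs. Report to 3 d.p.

-2.914

ΔQ_A = 1262 − 633 = 629; ΔP_B = 21 − 26.4 = -5.4.
Midpoints: Q̄_A = 947.5, P̄_B = 23.70.
ε = (ΔQ_A/Q̄_A)/(ΔP_B/P̄_B) = (629/947.5)/(-5.4/23.70) ≈ -2.914.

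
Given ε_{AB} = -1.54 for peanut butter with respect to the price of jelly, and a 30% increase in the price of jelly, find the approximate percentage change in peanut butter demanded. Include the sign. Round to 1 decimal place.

-46.2%

%ΔQ ≈ ε × %ΔP of jelly = -1.54 × (30%) = -46.2%.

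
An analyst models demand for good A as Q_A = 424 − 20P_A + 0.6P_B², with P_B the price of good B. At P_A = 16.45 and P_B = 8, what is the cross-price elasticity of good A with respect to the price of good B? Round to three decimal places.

At P_A = 16.45 and P_B = 8: Q_A = 133.4.
∂Q_A/∂P_B = 1.2P_B = 1.2(8) = 9.6000.
ε = (∂Q_A/∂P_B)(P_B/Q_A) = 9.6000 × (8/133.4) ≈ 0.576.

0.576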